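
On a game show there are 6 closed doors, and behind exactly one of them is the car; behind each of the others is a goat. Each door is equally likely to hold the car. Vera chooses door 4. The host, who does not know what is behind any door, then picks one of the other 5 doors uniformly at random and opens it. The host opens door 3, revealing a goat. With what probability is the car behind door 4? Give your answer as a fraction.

1/5

Because the host chose which door to open without knowing where the car is, the choice is independent of the prize location. Learning that door 3 does not hold the car simply rules out that one location and leaves the remaining 5 doors still equally likely by symmetry.
So P(the car behind door 4) = 1/5.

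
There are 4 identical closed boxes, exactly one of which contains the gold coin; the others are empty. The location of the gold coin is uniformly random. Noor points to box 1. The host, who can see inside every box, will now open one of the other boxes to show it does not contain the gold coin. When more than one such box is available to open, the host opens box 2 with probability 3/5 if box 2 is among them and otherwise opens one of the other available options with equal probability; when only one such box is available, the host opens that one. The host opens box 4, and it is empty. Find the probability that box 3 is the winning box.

4/11

Condition on the true location of the gold coin.
If it is in box 1 (prior 1/4): box 2 is available but not opened; box 4 gets probability (1 − 3/5)/2 = 1/5; weight (1/4)·(1/5) = 1/20.
If it is in box 2 (prior 1/4): box 2 holds the prize so is unavailable; the host chooses uniformly among the 2 others, probability 1/2; weight (1/4)·(1/2) = 1/8.
If it is in box 3 (prior 1/4): box 2 is available but not opened, probability 2/5; weight (1/4)·(2/5) = 1/10.
If it is in box 4 (prior 1/4): the host opened box 4, so this case is ruled out; weight (1/4)·0 = 0.
The weights sum to 11/40.
So P(the gold coin in box 3 | the host opened box 4) = (1/10) / (11/40) = 4/11.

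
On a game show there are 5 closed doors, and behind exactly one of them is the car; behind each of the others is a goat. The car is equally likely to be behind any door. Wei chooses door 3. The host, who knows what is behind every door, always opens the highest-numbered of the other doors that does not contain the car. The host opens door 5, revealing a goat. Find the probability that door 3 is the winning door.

Consider each possible location of the car in turn.
If it is behind any of doors 1, 2, 3, and 4 (prior 1/5 each): door 5 is the highest-numbered option available, probability 1; weight (1/5)·1 = 1/5 each.
If it is behind door 5 (prior 1/5): the host opened door 5, so this case is ruled out; weight (1/5)·0 = 0.
The weights sum to 4/5.
So P(the car behind door 3 | the host opened door 5) = (1/5) / (4/5) = 1/4.

1/4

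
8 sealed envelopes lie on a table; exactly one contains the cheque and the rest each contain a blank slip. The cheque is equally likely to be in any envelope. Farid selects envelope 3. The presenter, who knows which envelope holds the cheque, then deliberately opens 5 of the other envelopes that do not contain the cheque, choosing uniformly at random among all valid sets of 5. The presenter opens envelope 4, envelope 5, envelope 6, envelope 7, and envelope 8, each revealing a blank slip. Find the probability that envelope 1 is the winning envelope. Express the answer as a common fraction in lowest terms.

Condition on the true location of the cheque.
If it is in either of envelopes 1 and 2 (prior 1/8 each): the presenter has 6 equally likely choices, so probability 1/6; weight (1/8)·(1/6) = 1/48 each.
If it is in envelope 3 (prior 1/8): the presenter has 21 equally likely choices, so probability 1/21; weight (1/8)·(1/21) = 1/168.
If it is in any of envelopes 4, 5, 6, 7, and 8 (prior 1/8 each): that envelope was opened and seen not to hold the prize — ruled out; weight (1/8)·0 = 0 each.
The weights sum to 1/21.
So P(the cheque in envelope 1 | the presenter opened envelope 4, envelope 5, envelope 6, envelope 7, and envelope 8) = (1/48) / (1/21) = 7/16.

7/16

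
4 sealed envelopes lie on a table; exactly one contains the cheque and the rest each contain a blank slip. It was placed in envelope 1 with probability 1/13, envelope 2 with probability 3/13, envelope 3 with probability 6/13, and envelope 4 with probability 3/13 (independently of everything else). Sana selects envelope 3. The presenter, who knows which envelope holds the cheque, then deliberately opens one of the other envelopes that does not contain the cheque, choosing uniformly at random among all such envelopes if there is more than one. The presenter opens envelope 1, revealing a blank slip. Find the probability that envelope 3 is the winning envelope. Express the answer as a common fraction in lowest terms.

Consider each possible location of the cheque in turn.
If it is in envelope 1 (prior 1/13): the presenter opened envelope 1, so this case is ruled out; weight (1/13)·0 = 0.
If it is in either of envelopes 2 and 4 (prior 3/13 each): the presenter has 2 equally likely choices, so probability 1/2; weight (3/13)·(1/2) = 3/26 each.
If it is in envelope 3 (prior 6/13): the presenter has 3 equally likely choices, so probability 1/3; weight (6/13)·(1/3) = 2/13.
The weights sum to 5/13.
So P(the cheque in envelope 3 | the presenter opened envelope 1) = (2/13) / (5/13) = 2/5.

2/5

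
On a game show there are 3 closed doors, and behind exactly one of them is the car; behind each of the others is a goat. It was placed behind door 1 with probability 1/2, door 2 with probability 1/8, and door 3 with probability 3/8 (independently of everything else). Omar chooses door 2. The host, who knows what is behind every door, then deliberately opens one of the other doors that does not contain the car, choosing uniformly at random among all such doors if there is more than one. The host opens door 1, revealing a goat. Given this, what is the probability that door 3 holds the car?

6/7

Apply Bayes' rule, conditioning on where the car actually is.
If it is behind door 1 (prior 1/2): the host opened door 1, so this case is ruled out; weight (1/2)·0 = 0.
If it is behind door 2 (prior 1/8): the host has 2 equally likely choices, so probability 1/2; weight (1/8)·(1/2) = 1/16.
If it is behind door 3 (prior 3/8): the host has no choice, probability 1; weight (3/8)·1 = 3/8.
The weights sum to 7/16.
So P(the car behind door 3 | the host opened door 1) = (3/8) / (7/16) = 6/7.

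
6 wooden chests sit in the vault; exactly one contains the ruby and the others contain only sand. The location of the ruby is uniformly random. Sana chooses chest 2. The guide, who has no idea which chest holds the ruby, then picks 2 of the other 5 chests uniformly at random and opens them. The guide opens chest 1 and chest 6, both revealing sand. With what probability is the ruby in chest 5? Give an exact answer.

Because the guide chose which chests to open without knowing where the ruby is, the choice is independent of the prize location. Learning that none of the 2 opened chests holds the ruby simply rules out those 2 locations and leaves the remaining 4 chests still equally likely by symmetry.
So P(the ruby in chest 5) = 1/4.

1/4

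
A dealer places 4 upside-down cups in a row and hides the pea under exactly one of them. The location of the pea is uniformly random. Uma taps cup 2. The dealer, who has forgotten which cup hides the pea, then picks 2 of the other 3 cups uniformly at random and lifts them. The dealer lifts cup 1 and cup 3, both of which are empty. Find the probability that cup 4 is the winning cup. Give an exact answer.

Consider each possible location of the pea in turn.
If it is under either of cups 1 and 3 (prior 1/4 each): that cup was opened and seen not to hold the prize — ruled out; weight (1/4)·0 = 0 each.
If it is under either of cups 2 and 4 (prior 1/4 each): the dealer picks exactly this set with probability 1/3 regardless, and none is the prize; weight (1/4)·(1/3) = 1/12 each.
The weights sum to 1/6.
So P(the pea under cup 4 | the dealer opened cup 1 and cup 3) = (1/12) / (1/6) = 1/2.

1/2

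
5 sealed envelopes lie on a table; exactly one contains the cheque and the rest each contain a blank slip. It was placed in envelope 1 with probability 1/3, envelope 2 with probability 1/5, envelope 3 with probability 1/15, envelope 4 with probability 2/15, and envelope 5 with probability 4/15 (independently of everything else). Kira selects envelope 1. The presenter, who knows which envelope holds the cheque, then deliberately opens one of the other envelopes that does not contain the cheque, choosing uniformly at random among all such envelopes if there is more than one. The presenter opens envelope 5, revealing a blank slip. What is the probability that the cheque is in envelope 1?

Consider each possible location of the cheque in turn.
If it is in envelope 1 (prior 1/3): the presenter has 4 equally likely choices, so probability 1/4; weight (1/3)·(1/4) = 1/12.
If it is in envelope 2 (prior 1/5): the presenter has 3 equally likely choices, so probability 1/3; weight (1/5)·(1/3) = 1/15.
If it is in envelope 3 (prior 1/15): the presenter has 3 equally likely choices, so probability 1/3; weight (1/15)·(1/3) = 1/45.
If it is in envelope 4 (prior 2/15): the presenter has 3 equally likely choices, so probability 1/3; weight (2/15)·(1/3) = 2/45.
If it is in envelope 5 (prior 4/15): the presenter opened envelope 5, so this case is ruled out; weight (4/15)·0 = 0.
The weights sum to 13/60.
So P(the cheque in envelope 1 | the presenter opened envelope 5) = (1/12) / (13/60) = 5/13.

5/13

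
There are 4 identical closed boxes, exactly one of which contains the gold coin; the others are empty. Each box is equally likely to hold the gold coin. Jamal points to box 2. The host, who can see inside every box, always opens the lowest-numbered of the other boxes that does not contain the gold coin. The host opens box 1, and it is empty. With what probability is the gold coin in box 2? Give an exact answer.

Condition on the true location of the gold coin.
If it is in box 1 (prior 1/4): the host opened box 1, so this case is ruled out; weight (1/4)·0 = 0.
If it is in any of boxes 2, 3, and 4 (prior 1/4 each): box 1 is the lowest-numbered option available, probability 1; weight (1/4)·1 = 1/4 each.
The weights sum to 3/4.
So P(the gold coin in box 2 | the host opened box 1) = (1/4) / (3/4) = 1/3.

1/3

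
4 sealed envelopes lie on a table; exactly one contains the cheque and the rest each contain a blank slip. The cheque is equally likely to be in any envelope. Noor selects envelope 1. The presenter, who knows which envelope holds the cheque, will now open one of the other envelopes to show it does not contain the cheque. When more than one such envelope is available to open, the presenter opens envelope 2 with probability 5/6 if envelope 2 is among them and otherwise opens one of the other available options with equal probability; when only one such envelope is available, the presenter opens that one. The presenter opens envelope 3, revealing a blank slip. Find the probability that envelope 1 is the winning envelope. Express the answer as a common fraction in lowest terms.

Consider each possible location of the cheque in turn.
If it is in envelope 1 (prior 1/4): envelope 2 is available but not opened; envelope 3 gets probability (1 − 5/6)/2 = 1/12; weight (1/4)·(1/12) = 1/48.
If it is in envelope 2 (prior 1/4): envelope 2 holds the prize so is unavailable; the presenter chooses uniformly among the 2 others, probability 1/2; weight (1/4)·(1/2) = 1/8.
If it is in envelope 3 (prior 1/4): the presenter opened envelope 3, so this case is ruled out; weight (1/4)·0 = 0.
If it is in envelope 4 (prior 1/4): envelope 2 is available but not opened, probability 1/6; weight (1/4)·(1/6) = 1/24.
The weights sum to 3/16.
So P(the cheque in envelope 1 | the presenter opened envelope 3) = (1/48) / (3/16) = 1/9.

1/9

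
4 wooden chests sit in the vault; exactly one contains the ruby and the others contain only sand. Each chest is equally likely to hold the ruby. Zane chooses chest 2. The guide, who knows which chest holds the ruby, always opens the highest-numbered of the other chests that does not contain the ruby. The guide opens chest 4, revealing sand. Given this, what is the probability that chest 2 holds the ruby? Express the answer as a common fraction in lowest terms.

1/3

Consider each possible location of the ruby in turn.
If it is in any of chests 1, 2, and 3 (prior 1/4 each): chest 4 is the highest-numbered option available, probability 1; weight (1/4)·1 = 1/4 each.
If it is in chest 4 (prior 1/4): the guide opened chest 4, so this case is ruled out; weight (1/4)·0 = 0.
The weights sum to 3/4.
So P(the ruby in chest 2 | the guide opened chest 4) = (1/4) / (3/4) = 1/3.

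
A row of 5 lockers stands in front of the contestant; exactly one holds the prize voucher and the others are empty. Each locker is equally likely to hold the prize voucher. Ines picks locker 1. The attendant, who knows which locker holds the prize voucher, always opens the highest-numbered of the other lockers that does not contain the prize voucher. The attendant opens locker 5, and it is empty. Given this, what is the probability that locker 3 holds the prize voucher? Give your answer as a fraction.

1/4

Condition on the true location of the prize voucher.
If it is in any of lockers 1, 2, 3, and 4 (prior 1/5 each): locker 5 is the highest-numbered option available, probability 1; weight (1/5)·1 = 1/5 each.
If it is in locker 5 (prior 1/5): the attendant opened locker 5, so this case is ruled out; weight (1/5)·0 = 0.
The weights sum to 4/5.
So P(the prize voucher in locker 3 | the attendant opened locker 5) = (1/5) / (4/5) = 1/4.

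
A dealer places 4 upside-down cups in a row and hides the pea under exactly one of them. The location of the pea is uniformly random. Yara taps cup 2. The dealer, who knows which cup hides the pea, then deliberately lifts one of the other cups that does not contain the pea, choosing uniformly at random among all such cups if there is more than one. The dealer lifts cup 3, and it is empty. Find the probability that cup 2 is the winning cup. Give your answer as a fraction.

1/4

Apply Bayes' rule, conditioning on where the pea actually is.
If it is under either of cups 1 and 4 (prior 1/4 each): the dealer has 2 equally likely choices, so probability 1/2; weight (1/4)·(1/2) = 1/8 each.
If it is under cup 2 (prior 1/4): the dealer has 3 equally likely choices, so probability 1/3; weight (1/4)·(1/3) = 1/12.
If it is under cup 3 (prior 1/4): the dealer opened cup 3, so this case is ruled out; weight (1/4)·0 = 0.
The weights sum to 1/3.
So P(the pea under cup 2 | the dealer opened cup 3) = (1/12) / (1/3) = 1/4.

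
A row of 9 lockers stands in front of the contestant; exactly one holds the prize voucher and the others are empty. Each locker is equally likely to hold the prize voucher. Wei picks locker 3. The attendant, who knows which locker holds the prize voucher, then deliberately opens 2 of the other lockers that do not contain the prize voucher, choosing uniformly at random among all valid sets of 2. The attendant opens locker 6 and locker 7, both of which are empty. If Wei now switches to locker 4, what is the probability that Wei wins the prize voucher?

4/27

Condition on the true location of the prize voucher.
If it is in any of lockers 1, 2, 4, 5, 8, and 9 (prior 1/9 each): the attendant has 21 equally likely choices, so probability 1/21; weight (1/9)·(1/21) = 1/189 each.
If it is in locker 3 (prior 1/9): the attendant has 28 equally likely choices, so probability 1/28; weight (1/9)·(1/28) = 1/252.
If it is in either of lockers 6 and 7 (prior 1/9 each): that locker was opened and seen not to hold the prize — ruled out; weight (1/9)·0 = 0 each.
The weights sum to 1/28.
So P(the prize voucher in locker 4 | the attendant opened locker 6 and locker 7) = (1/189) / (1/28) = 4/27.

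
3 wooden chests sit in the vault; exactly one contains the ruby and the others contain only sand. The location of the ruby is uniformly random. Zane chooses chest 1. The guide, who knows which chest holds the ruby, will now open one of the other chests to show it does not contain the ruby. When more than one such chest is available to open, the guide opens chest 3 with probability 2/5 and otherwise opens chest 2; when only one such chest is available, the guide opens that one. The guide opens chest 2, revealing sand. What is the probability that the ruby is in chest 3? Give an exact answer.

5/8

Apply Bayes' rule, conditioning on where the ruby actually is.
If it is in chest 1 (prior 1/3): chest 3 is available but not opened, probability 3/5; weight (1/3)·(3/5) = 1/5.
If it is in chest 2 (prior 1/3): the guide opened chest 2, so this case is ruled out; weight (1/3)·0 = 0.
If it is in chest 3 (prior 1/3): only chest 2 is available, probability 1; weight (1/3)·1 = 1/3.
The weights sum to 8/15.
So P(the ruby in chest 3 | the guide opened chest 2) = (1/3) / (8/15) = 5/8.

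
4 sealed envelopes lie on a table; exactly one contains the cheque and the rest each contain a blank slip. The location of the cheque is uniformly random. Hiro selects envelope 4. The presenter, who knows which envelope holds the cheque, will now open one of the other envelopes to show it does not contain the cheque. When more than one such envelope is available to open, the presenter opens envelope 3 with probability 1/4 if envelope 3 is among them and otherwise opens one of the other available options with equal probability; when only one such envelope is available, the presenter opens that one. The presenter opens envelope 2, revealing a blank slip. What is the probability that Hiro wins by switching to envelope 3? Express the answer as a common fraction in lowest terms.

Consider each possible location of the cheque in turn.
If it is in envelope 1 (prior 1/4): envelope 3 is available but not opened, probability 3/4; weight (1/4)·(3/4) = 3/16.
If it is in envelope 2 (prior 1/4): the presenter opened envelope 2, so this case is ruled out; weight (1/4)·0 = 0.
If it is in envelope 3 (prior 1/4): envelope 3 holds the prize so is unavailable; the presenter chooses uniformly among the 2 others, probability 1/2; weight (1/4)·(1/2) = 1/8.
If it is in envelope 4 (prior 1/4): envelope 3 is available but not opened; envelope 2 gets probability (1 − 1/4)/2 = 3/8; weight (1/4)·(3/8) = 3/32.
The weights sum to 13/32.
So P(the cheque in envelope 3 | the presenter opened envelope 2) = (1/8) / (13/32) = 4/13.

4/13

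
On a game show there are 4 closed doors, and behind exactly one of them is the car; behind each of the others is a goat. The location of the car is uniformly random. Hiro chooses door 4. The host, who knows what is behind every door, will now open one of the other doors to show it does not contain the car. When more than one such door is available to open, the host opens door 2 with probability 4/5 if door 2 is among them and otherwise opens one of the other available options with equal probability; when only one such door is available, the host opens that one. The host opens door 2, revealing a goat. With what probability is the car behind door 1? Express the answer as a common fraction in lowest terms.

Apply Bayes' rule, conditioning on where the car actually is.
If it is behind any of doors 1, 3, and 4 (prior 1/4 each): door 2 is available, opened with probability 4/5; weight (1/4)·(4/5) = 1/5 each.
If it is behind door 2 (prior 1/4): the host opened door 2, so this case is ruled out; weight (1/4)·0 = 0.
The weights sum to 3/5.
So P(the car behind door 1 | the host opened door 2) = (1/5) / (3/5) = 1/3.

1/3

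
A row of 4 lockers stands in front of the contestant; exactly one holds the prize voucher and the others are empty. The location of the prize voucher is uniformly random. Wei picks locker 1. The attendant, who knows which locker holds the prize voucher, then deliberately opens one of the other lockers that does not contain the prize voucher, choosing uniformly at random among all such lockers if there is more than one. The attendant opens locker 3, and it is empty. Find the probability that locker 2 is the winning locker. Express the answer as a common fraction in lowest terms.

3/8

Apply Bayes' rule, conditioning on where the prize voucher actually is.
If it is in locker 1 (prior 1/4): the attendant has 3 equally likely choices, so probability 1/3; weight (1/4)·(1/3) = 1/12.
If it is in either of lockers 2 and 4 (prior 1/4 each): the attendant has 2 equally likely choices, so probability 1/2; weight (1/4)·(1/2) = 1/8 each.
If it is in locker 3 (prior 1/4): the attendant opened locker 3, so this case is ruled out; weight (1/4)·0 = 0.
The weights sum to 1/3.
So P(the prize voucher in locker 2 | the attendant opened locker 3) = (1/8) / (1/3) = 3/8.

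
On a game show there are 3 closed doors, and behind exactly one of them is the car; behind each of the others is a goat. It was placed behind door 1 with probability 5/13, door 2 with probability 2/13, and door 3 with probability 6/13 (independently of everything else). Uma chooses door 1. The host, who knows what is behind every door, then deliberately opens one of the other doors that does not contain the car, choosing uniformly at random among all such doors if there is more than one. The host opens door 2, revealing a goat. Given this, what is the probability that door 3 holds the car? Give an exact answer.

12/17

Condition on the true location of the car.
If it is behind door 1 (prior 5/13): the host has 2 equally likely choices, so probability 1/2; weight (5/13)·(1/2) = 5/26.
If it is behind door 2 (prior 2/13): the host opened door 2, so this case is ruled out; weight (2/13)·0 = 0.
If it is behind door 3 (prior 6/13): the host has no choice, probability 1; weight (6/13)·1 = 6/13.
The weights sum to 17/26.
So P(the car behind door 3 | the host opened door 2) = (6/13) / (17/26) = 12/17.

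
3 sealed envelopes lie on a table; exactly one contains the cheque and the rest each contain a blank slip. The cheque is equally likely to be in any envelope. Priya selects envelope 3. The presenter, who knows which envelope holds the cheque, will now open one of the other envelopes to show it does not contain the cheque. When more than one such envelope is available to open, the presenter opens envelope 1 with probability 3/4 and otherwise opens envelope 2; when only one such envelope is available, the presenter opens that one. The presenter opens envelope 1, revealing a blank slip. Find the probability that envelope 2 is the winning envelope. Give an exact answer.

Apply Bayes' rule, conditioning on where the cheque actually is.
If it is in envelope 1 (prior 1/3): the presenter opened envelope 1, so this case is ruled out; weight (1/3)·0 = 0.
If it is in envelope 2 (prior 1/3): only envelope 1 is available, probability 1; weight (1/3)·1 = 1/3.
If it is in envelope 3 (prior 1/3): envelope 1 is available, opened with probability 3/4; weight (1/3)·(3/4) = 1/4.
The weights sum to 7/12.
So P(the cheque in envelope 2 | the presenter opened envelope 1) = (1/3) / (7/12) = 4/7.

4/7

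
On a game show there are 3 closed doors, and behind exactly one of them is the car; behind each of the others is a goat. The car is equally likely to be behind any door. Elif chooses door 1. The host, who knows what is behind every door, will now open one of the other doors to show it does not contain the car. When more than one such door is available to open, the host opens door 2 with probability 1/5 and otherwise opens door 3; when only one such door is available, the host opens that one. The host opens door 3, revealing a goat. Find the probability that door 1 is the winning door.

Consider each possible location of the car in turn.
If it is behind door 1 (prior 1/3): door 2 is available but not opened, probability 4/5; weight (1/3)·(4/5) = 4/15.
If it is behind door 2 (prior 1/3): only door 3 is available, probability 1; weight (1/3)·1 = 1/3.
If it is behind door 3 (prior 1/3): the host opened door 3, so this case is ruled out; weight (1/3)·0 = 0.
The weights sum to 3/5.
So P(the car behind door 1 | the host opened door 3) = (4/15) / (3/5) = 4/9.

4/9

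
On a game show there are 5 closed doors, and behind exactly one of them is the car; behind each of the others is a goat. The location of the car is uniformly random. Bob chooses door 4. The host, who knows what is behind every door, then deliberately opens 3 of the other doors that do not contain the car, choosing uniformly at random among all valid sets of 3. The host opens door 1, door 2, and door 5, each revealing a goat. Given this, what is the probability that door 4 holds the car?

1/5

Apply Bayes' rule, conditioning on where the car actually is.
If it is behind any of doors 1, 2, and 5 (prior 1/5 each): that door was opened and seen not to hold the prize — ruled out; weight (1/5)·0 = 0 each.
If it is behind door 3 (prior 1/5): the host has no choice, probability 1; weight (1/5)·1 = 1/5.
If it is behind door 4 (prior 1/5): the host has 4 equally likely choices, so probability 1/4; weight (1/5)·(1/4) = 1/20.
The weights sum to 1/4.
So P(the car behind door 4 | the host opened door 1, door 2, and door 5) = (1/20) / (1/4) = 1/5.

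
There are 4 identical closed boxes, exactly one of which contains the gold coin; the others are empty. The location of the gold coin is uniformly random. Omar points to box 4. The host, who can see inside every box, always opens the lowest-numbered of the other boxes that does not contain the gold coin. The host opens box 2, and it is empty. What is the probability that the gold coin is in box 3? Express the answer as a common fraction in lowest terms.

Consider each possible location of the gold coin in turn.
If it is in box 1 (prior 1/4): box 2 is the lowest-numbered option available, probability 1; weight (1/4)·1 = 1/4.
If it is in box 2 (prior 1/4): the host opened box 2, so this case is ruled out; weight (1/4)·0 = 0.
If it is in either of boxes 3 and 4 (prior 1/4 each): the host would have opened box 1 instead, probability 0; weight (1/4)·0 = 0 each.
The weights sum to 1/4.
So P(the gold coin in box 3 | the host opened box 2) = 0 / (1/4) = 0.

0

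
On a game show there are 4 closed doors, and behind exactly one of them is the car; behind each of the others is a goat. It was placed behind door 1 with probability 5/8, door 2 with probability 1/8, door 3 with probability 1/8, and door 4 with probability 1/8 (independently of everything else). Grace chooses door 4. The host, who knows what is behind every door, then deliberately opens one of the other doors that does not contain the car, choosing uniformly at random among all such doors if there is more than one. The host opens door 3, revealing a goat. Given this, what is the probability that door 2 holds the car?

3/20

Consider each possible location of the car in turn.
If it is behind door 1 (prior 5/8): the host has 2 equally likely choices, so probability 1/2; weight (5/8)·(1/2) = 5/16.
If it is behind door 2 (prior 1/8): the host has 2 equally likely choices, so probability 1/2; weight (1/8)·(1/2) = 1/16.
If it is behind door 3 (prior 1/8): the host opened door 3, so this case is ruled out; weight (1/8)·0 = 0.
If it is behind door 4 (prior 1/8): the host has 3 equally likely choices, so probability 1/3; weight (1/8)·(1/3) = 1/24.
The weights sum to 5/12.
So P(the car behind door 2 | the host opened door 3) = (1/16) / (5/12) = 3/20.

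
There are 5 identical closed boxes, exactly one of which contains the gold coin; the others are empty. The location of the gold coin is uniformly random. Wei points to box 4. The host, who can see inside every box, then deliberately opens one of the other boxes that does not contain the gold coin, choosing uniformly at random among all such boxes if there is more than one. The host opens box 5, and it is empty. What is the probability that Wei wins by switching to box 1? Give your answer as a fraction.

4/15

Consider each possible location of the gold coin in turn.
If it is in any of boxes 1, 2, and 3 (prior 1/5 each): the host has 3 equally likely choices, so probability 1/3; weight (1/5)·(1/3) = 1/15 each.
If it is in box 4 (prior 1/5): the host has 4 equally likely choices, so probability 1/4; weight (1/5)·(1/4) = 1/20.
If it is in box 5 (prior 1/5): the host opened box 5, so this case is ruled out; weight (1/5)·0 = 0.
The weights sum to 1/4.
So P(the gold coin in box 1 | the host opened box 5) = (1/15) / (1/4) = 4/15.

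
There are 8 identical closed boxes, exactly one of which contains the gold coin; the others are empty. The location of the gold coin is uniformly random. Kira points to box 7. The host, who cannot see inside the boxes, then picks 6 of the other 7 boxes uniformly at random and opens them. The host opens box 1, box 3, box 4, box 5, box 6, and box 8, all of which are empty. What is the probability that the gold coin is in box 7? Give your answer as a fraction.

Because the host chose which boxes to open without knowing where the gold coin is, the choice is independent of the prize location. Learning that none of the 6 opened boxes holds the gold coin simply rules out those 6 locations and leaves the remaining 2 boxes still equally likely by symmetry.
So P(the gold coin in box 7) = 1/2.

1/2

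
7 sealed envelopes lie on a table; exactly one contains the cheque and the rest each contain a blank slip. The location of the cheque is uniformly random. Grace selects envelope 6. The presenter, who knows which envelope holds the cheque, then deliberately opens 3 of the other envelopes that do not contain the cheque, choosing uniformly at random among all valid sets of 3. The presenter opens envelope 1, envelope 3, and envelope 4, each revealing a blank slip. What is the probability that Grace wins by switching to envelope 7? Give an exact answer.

Condition on the true location of the cheque.
If it is in any of envelopes 1, 3, and 4 (prior 1/7 each): that envelope was opened and seen not to hold the prize — ruled out; weight (1/7)·0 = 0 each.
If it is in any of envelopes 2, 5, and 7 (prior 1/7 each): the presenter has 10 equally likely choices, so probability 1/10; weight (1/7)·(1/10) = 1/70 each.
If it is in envelope 6 (prior 1/7): the presenter has 20 equally likely choices, so probability 1/20; weight (1/7)·(1/20) = 1/140.
The weights sum to 1/20.
So P(the cheque in envelope 7 | the presenter opened envelope 1, envelope 3, and envelope 4) = (1/70) / (1/20) = 2/7.

2/7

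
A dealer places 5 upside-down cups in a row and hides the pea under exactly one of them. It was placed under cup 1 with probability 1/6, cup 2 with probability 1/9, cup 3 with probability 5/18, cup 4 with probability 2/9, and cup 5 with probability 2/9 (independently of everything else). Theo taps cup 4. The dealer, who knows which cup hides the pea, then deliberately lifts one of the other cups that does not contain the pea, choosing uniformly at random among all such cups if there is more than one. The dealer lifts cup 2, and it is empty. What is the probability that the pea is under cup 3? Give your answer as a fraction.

Apply Bayes' rule, conditioning on where the pea actually is.
If it is under cup 1 (prior 1/6): the dealer has 3 equally likely choices, so probability 1/3; weight (1/6)·(1/3) = 1/18.
If it is under cup 2 (prior 1/9): the dealer opened cup 2, so this case is ruled out; weight (1/9)·0 = 0.
If it is under cup 3 (prior 5/18): the dealer has 3 equally likely choices, so probability 1/3; weight (5/18)·(1/3) = 5/54.
If it is under cup 4 (prior 2/9): the dealer has 4 equally likely choices, so probability 1/4; weight (2/9)·(1/4) = 1/18.
If it is under cup 5 (prior 2/9): the dealer has 3 equally likely choices, so probability 1/3; weight (2/9)·(1/3) = 2/27.
The weights sum to 5/18.
So P(the pea under cup 3 | the dealer opened cup 2) = (5/54) / (5/18) = 1/3.

1/3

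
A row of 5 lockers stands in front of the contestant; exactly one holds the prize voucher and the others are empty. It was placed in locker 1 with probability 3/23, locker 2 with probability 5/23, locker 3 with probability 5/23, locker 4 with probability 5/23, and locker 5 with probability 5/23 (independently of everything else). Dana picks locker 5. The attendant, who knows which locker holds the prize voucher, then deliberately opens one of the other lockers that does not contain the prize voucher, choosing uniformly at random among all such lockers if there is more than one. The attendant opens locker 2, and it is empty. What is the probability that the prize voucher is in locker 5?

Apply Bayes' rule, conditioning on where the prize voucher actually is.
If it is in locker 1 (prior 3/23): the attendant has 3 equally likely choices, so probability 1/3; weight (3/23)·(1/3) = 1/23.
If it is in locker 2 (prior 5/23): the attendant opened locker 2, so this case is ruled out; weight (5/23)·0 = 0.
If it is in either of lockers 3 and 4 (prior 5/23 each): the attendant has 3 equally likely choices, so probability 1/3; weight (5/23)·(1/3) = 5/69 each.
If it is in locker 5 (prior 5/23): the attendant has 4 equally likely choices, so probability 1/4; weight (5/23)·(1/4) = 5/92.
The weights sum to 67/276.
So P(the prize voucher in locker 5 | the attendant opened locker 2) = (5/92) / (67/276) = 15/67.

15/67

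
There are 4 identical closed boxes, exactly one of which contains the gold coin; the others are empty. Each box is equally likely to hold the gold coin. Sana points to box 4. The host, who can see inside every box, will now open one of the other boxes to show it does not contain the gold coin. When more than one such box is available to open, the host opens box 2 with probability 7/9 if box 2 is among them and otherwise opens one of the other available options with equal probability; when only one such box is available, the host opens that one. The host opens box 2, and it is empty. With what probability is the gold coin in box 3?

Consider each possible location of the gold coin in turn.
If it is in any of boxes 1, 3, and 4 (prior 1/4 each): box 2 is available, opened with probability 7/9; weight (1/4)·(7/9) = 7/36 each.
If it is in box 2 (prior 1/4): the host opened box 2, so this case is ruled out; weight (1/4)·0 = 0.
The weights sum to 7/12.
So P(the gold coin in box 3 | the host opened box 2) = (7/36) / (7/12) = 1/3.

1/3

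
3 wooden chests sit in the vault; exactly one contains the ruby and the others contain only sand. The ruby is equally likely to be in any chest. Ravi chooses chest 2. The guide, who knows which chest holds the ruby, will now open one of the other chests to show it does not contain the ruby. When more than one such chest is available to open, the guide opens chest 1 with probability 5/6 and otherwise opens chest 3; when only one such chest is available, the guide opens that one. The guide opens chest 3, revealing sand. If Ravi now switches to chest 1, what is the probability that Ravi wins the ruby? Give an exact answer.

Condition on the true location of the ruby.
If it is in chest 1 (prior 1/3): only chest 3 is available, probability 1; weight (1/3)·1 = 1/3.
If it is in chest 2 (prior 1/3): chest 1 is available but not opened, probability 1/6; weight (1/3)·(1/6) = 1/18.
If it is in chest 3 (prior 1/3): the guide opened chest 3, so this case is ruled out; weight (1/3)·0 = 0.
The weights sum to 7/18.
So P(the ruby in chest 1 | the guide opened chest 3) = (1/3) / (7/18) = 6/7.

6/7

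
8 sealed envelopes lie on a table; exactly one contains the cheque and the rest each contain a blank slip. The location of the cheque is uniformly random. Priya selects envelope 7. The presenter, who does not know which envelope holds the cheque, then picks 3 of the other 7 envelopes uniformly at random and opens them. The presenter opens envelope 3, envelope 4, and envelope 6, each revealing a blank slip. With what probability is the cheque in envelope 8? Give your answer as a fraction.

1/5

Condition on the true location of the cheque.
If it is in any of envelopes 1, 2, 5, 7, and 8 (prior 1/8 each): the presenter picks exactly this set with probability 1/35 regardless, and none is the prize; weight (1/8)·(1/35) = 1/280 each.
If it is in any of envelopes 3, 4, and 6 (prior 1/8 each): that envelope was opened and seen not to hold the prize — ruled out; weight (1/8)·0 = 0 each.
The weights sum to 1/56.
So P(the cheque in envelope 8 | the presenter opened envelope 3, envelope 4, and envelope 6) = (1/280) / (1/56) = 1/5.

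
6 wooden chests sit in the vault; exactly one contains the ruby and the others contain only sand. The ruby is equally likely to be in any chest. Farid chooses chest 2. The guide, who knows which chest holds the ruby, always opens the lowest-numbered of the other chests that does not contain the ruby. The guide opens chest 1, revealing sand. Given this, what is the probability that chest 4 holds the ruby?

Condition on the true location of the ruby.
If it is in chest 1 (prior 1/6): the guide opened chest 1, so this case is ruled out; weight (1/6)·0 = 0.
If it is in any of chests 2, 3, 4, 5, and 6 (prior 1/6 each): chest 1 is the lowest-numbered option available, probability 1; weight (1/6)·1 = 1/6 each.
The weights sum to 5/6.
So P(the ruby in chest 4 | the guide opened chest 1) = (1/6) / (5/6) = 1/5.

1/5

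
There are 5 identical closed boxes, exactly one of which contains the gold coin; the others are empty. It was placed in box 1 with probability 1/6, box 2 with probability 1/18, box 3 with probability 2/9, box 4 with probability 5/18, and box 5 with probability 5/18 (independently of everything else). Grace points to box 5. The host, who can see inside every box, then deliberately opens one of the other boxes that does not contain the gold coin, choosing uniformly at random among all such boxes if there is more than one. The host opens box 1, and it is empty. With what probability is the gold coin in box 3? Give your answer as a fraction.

16/55

Apply Bayes' rule, conditioning on where the gold coin actually is.
If it is in box 1 (prior 1/6): the host opened box 1, so this case is ruled out; weight (1/6)·0 = 0.
If it is in box 2 (prior 1/18): the host has 3 equally likely choices, so probability 1/3; weight (1/18)·(1/3) = 1/54.
If it is in box 3 (prior 2/9): the host has 3 equally likely choices, so probability 1/3; weight (2/9)·(1/3) = 2/27.
If it is in box 4 (prior 5/18): the host has 3 equally likely choices, so probability 1/3; weight (5/18)·(1/3) = 5/54.
If it is in box 5 (prior 5/18): the host has 4 equally likely choices, so probability 1/4; weight (5/18)·(1/4) = 5/72.
The weights sum to 55/216.
So P(the gold coin in box 3 | the host opened box 1) = (2/27) / (55/216) = 16/55.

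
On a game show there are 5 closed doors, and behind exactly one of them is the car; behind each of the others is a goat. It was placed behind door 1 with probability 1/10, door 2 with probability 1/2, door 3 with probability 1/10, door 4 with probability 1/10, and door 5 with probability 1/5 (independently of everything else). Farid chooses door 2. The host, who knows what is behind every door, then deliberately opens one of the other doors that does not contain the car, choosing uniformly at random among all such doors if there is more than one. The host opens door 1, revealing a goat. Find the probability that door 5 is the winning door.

8/31

Apply Bayes' rule, conditioning on where the car actually is.
If it is behind door 1 (prior 1/10): the host opened door 1, so this case is ruled out; weight (1/10)·0 = 0.
If it is behind door 2 (prior 1/2): the host has 4 equally likely choices, so probability 1/4; weight (1/2)·(1/4) = 1/8.
If it is behind either of doors 3 and 4 (prior 1/10 each): the host has 3 equally likely choices, so probability 1/3; weight (1/10)·(1/3) = 1/30 each.
If it is behind door 5 (prior 1/5): the host has 3 equally likely choices, so probability 1/3; weight (1/5)·(1/3) = 1/15.
The weights sum to 31/120.
So P(the car behind door 5 | the host opened door 1) = (1/15) / (31/120) = 8/31.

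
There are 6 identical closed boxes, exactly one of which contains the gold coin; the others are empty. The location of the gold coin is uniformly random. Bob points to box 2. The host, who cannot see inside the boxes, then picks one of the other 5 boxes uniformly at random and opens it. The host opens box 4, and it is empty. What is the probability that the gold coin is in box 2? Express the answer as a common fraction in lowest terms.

Consider each possible location of the gold coin in turn.
If it is in any of boxes 1, 2, 3, 5, and 6 (prior 1/6 each): the host picks box 4 with probability 1/5 regardless, and it is not the prize; weight (1/6)·(1/5) = 1/30 each.
If it is in box 4 (prior 1/6): the host opened box 4, so this case is ruled out; weight (1/6)·0 = 0.
The weights sum to 1/6.
So P(the gold coin in box 2 | the host opened box 4) = (1/30) / (1/6) = 1/5.

1/5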